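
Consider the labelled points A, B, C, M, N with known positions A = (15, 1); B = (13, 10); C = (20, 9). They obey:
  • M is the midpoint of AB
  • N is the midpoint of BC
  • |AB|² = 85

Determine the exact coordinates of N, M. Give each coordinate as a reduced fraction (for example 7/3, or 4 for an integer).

N = (33/2, 19/2)
M = (14, 11/2)

1. M_x = 14  [2·M = A+B = (15, 1)+(13, 10)]
2. M_y = 11/2  [2·M = A+B = (15, 1)+(13, 10)]
   so M = (14, 11/2)
3. N_x = 33/2  [2·N = B+C = (13, 10)+(20, 9)]
4. N_y = 19/2  [2·N = B+C = (13, 10)+(20, 9)]
   so N = (33/2, 19/2)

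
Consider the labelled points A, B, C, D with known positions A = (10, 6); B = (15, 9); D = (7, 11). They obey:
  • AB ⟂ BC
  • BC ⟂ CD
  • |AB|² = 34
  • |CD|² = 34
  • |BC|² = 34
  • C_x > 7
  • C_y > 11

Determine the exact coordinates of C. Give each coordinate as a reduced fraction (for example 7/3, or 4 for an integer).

C = (12, 14)

1. C_x = 12  [[AB ⟂ BC ⇒ 5x+3y-102=0] ∩ [|C−(7, 11)|²=34]]
2. C_y = 14  [[AB ⟂ BC ⇒ 5x+3y-102=0] ∩ [|C−(7, 11)|²=34]]
   so C = (12, 14)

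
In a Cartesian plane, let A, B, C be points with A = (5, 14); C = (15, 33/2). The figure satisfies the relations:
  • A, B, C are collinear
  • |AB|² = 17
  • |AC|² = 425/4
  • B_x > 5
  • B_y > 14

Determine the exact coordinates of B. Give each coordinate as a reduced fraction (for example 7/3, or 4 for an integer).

1. B_x = 9  [[A, B, C are collinear ⇒ 5/2x-10y+255/2=0] ∩ [|B−(5, 14)|²=17]]
2. B_y = 15  [[A, B, C are collinear ⇒ 5/2x-10y+255/2=0] ∩ [|B−(5, 14)|²=17]]
   so B = (9, 15)

B = (9, 15)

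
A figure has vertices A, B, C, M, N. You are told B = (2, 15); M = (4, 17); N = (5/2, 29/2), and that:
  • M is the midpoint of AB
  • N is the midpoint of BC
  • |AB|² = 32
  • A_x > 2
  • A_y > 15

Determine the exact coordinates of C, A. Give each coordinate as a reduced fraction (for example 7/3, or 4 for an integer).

C = (3, 14)
A = (6, 19)

1. A_x = 6  [A = 2·M−B = 2·(4, 17)−(2, 15)]
2. A_y = 19  [A = 2·M−B = 2·(4, 17)−(2, 15)]
   so A = (6, 19)
3. C_x = 3  [C = 2·N−B = 2·(5/2, 29/2)−(2, 15)]
4. C_y = 14  [C = 2·N−B = 2·(5/2, 29/2)−(2, 15)]
   so C = (3, 14)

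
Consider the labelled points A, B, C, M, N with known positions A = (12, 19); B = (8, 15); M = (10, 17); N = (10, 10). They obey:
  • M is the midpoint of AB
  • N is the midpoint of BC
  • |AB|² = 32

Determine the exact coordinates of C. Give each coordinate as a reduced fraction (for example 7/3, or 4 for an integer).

C = (12, 5)

1. C_x = 12  [C = 2·N−B = 2·(10, 10)−(8, 15)]
2. C_y = 5  [C = 2·N−B = 2·(10, 10)−(8, 15)]
   so C = (12, 5)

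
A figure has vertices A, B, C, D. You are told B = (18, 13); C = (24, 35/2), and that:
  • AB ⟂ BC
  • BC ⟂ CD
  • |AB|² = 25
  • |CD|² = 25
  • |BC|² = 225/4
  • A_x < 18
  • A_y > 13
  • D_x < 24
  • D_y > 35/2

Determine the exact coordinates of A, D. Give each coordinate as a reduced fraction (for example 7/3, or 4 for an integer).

1. A_x = 15  [[AB ⟂ BC ⇒ -6x-9/2y+333/2=0] ∩ [|A−(18, 13)|²=25]]
2. A_y = 17  [[AB ⟂ BC ⇒ -6x-9/2y+333/2=0] ∩ [|A−(18, 13)|²=25]]
   so A = (15, 17)
3. D_x = 21  [[BC ⟂ CD ⇒ 6x+9/2y-891/4=0] ∩ [|D−(24, 35/2)|²=25]]
4. D_y = 43/2  [[BC ⟂ CD ⇒ 6x+9/2y-891/4=0] ∩ [|D−(24, 35/2)|²=25]]
   so D = (21, 43/2)

A = (15, 17)
D = (21, 43/2)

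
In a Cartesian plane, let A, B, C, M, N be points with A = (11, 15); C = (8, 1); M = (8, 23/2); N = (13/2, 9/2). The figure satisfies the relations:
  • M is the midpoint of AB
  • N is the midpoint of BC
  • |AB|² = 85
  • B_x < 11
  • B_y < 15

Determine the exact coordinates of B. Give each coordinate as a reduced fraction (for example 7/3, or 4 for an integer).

B = (5, 8)

1. B_x = 5  [B = 2·M−A = 2·(8, 23/2)−(11, 15)]
2. B_y = 8  [B = 2·M−A = 2·(8, 23/2)−(11, 15)]
   so B = (5, 8)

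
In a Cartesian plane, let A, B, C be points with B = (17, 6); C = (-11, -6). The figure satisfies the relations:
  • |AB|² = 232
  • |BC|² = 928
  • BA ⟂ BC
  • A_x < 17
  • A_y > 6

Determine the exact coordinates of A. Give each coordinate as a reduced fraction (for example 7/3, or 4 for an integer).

1. A_x = 11  [[BA ⟂ BC ⇒ -28x-12y+548=0] ∩ [|A−(17, 6)|²=232]]
2. A_y = 20  [[BA ⟂ BC ⇒ -28x-12y+548=0] ∩ [|A−(17, 6)|²=232]]
   so A = (11, 20)

A = (11, 20)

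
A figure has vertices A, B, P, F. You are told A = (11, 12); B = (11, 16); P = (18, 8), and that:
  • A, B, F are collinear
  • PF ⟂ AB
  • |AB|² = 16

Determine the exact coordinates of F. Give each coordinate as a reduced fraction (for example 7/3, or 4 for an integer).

1. F_x = 11  [[A, B, F are collinear ⇒ -4x+44=0] ∩ [PF ⟂ AB ⇒ 4y-32=0]]
2. F_y = 8  [[A, B, F are collinear ⇒ -4x+44=0] ∩ [PF ⟂ AB ⇒ 4y-32=0]]
   so F = (11, 8)

F = (11, 8)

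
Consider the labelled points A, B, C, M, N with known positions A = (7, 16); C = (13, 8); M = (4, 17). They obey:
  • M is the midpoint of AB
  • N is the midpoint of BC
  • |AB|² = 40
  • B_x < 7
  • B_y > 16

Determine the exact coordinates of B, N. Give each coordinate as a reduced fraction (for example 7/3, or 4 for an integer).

B = (1, 18)
N = (7, 13)

1. B_x = 1  [B = 2·M−A = 2·(4, 17)−(7, 16)]
2. B_y = 18  [B = 2·M−A = 2·(4, 17)−(7, 16)]
   so B = (1, 18)
3. N_x = 7  [2·N = B+C = (1, 18)+(13, 8)]
4. N_y = 13  [2·N = B+C = (1, 18)+(13, 8)]
   so N = (7, 13)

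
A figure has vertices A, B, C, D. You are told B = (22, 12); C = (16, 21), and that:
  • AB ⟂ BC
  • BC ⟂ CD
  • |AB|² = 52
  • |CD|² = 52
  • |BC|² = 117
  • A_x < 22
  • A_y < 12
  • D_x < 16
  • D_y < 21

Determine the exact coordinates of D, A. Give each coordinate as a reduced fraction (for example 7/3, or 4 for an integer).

1. D_x = 10  [[BC ⟂ CD ⇒ -6x+9y-93=0] ∩ [|D−(16, 21)|²=52]]
2. D_y = 17  [[BC ⟂ CD ⇒ -6x+9y-93=0] ∩ [|D−(16, 21)|²=52]]
   so D = (10, 17)
3. A_x = 16  [[AB ⟂ BC ⇒ 6x-9y-24=0] ∩ [|A−(22, 12)|²=52]]
4. A_y = 8  [[AB ⟂ BC ⇒ 6x-9y-24=0] ∩ [|A−(22, 12)|²=52]]
   so A = (16, 8)

D = (10, 17)
A = (16, 8)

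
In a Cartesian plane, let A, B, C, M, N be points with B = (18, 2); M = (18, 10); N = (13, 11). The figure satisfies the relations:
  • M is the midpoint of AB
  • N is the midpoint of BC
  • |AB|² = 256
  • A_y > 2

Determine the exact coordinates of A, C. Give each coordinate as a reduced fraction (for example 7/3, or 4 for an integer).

A = (18, 18)
C = (8, 20)

1. A_x = 18  [A = 2·M−B = 2·(18, 10)−(18, 2)]
2. A_y = 18  [A = 2·M−B = 2·(18, 10)−(18, 2)]
   so A = (18, 18)
3. C_x = 8  [C = 2·N−B = 2·(13, 11)−(18, 2)]
4. C_y = 20  [C = 2·N−B = 2·(13, 11)−(18, 2)]
   so C = (8, 20)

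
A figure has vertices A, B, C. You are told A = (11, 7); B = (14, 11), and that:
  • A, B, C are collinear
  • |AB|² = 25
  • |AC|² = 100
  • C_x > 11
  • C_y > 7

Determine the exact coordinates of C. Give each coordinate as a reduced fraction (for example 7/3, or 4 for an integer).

1. C_x = 17  [[A, B, C are collinear ⇒ -4x+3y+23=0] ∩ [|C−(11, 7)|²=100]]
2. C_y = 15  [[A, B, C are collinear ⇒ -4x+3y+23=0] ∩ [|C−(11, 7)|²=100]]
   so C = (17, 15)

C = (17, 15)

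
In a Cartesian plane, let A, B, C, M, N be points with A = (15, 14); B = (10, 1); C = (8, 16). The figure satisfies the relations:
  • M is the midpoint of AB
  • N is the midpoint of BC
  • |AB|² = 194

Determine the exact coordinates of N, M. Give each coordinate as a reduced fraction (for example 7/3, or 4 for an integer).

1. M_x = 25/2  [2·M = A+B = (15, 14)+(10, 1)]
2. M_y = 15/2  [2·M = A+B = (15, 14)+(10, 1)]
   so M = (25/2, 15/2)
3. N_x = 9  [2·N = B+C = (10, 1)+(8, 16)]
4. N_y = 17/2  [2·N = B+C = (10, 1)+(8, 16)]
   so N = (9, 17/2)

N = (9, 17/2)
M = (25/2, 15/2)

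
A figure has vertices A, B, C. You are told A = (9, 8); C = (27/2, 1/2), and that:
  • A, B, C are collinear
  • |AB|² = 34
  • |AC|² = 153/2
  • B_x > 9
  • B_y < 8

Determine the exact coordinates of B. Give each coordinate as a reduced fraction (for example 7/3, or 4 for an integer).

1. B_x = 12  [[A, B, C are collinear ⇒ -15/2x-9/2y+207/2=0] ∩ [|B−(9, 8)|²=34]]
2. B_y = 3  [[A, B, C are collinear ⇒ -15/2x-9/2y+207/2=0] ∩ [|B−(9, 8)|²=34]]
   so B = (12, 3)

B = (12, 3)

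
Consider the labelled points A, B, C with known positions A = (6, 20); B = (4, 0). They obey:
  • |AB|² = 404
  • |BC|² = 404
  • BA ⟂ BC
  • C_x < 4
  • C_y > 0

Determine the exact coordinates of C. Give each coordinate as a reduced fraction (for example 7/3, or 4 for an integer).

C = (-16, 2)

1. C_x = -16  [[BA ⟂ BC ⇒ 2x+20y-8=0] ∩ [|C−(4, 0)|²=404]]
2. C_y = 2  [[BA ⟂ BC ⇒ 2x+20y-8=0] ∩ [|C−(4, 0)|²=404]]
   so C = (-16, 2)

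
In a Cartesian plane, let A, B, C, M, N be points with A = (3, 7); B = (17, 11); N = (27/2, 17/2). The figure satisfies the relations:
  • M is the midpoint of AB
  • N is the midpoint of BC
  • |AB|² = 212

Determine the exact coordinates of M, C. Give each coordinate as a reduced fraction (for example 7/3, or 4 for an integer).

M = (10, 9)
C = (10, 6)

1. M_x = 10  [2·M = A+B = (3, 7)+(17, 11)]
2. M_y = 9  [2·M = A+B = (3, 7)+(17, 11)]
   so M = (10, 9)
3. C_x = 10  [C = 2·N−B = 2·(27/2, 17/2)−(17, 11)]
4. C_y = 6  [C = 2·N−B = 2·(27/2, 17/2)−(17, 11)]
   so C = (10, 6)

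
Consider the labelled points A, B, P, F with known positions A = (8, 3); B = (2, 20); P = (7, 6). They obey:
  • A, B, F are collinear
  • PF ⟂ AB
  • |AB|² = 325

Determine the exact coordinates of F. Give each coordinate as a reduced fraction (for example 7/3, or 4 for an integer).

1. F_x = 2258/325  [[A, B, F are collinear ⇒ -17x-6y+154=0] ∩ [PF ⟂ AB ⇒ -6x+17y-60=0]]
2. F_y = 1944/325  [[A, B, F are collinear ⇒ -17x-6y+154=0] ∩ [PF ⟂ AB ⇒ -6x+17y-60=0]]
   so F = (2258/325, 1944/325)

F = (2258/325, 1944/325)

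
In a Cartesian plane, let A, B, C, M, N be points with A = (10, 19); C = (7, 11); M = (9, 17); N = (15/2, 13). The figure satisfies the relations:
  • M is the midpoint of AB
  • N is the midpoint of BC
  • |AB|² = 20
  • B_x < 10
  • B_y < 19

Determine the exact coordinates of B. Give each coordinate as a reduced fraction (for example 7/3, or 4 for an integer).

B = (8, 15)

1. B_x = 8  [B = 2·M−A = 2·(9, 17)−(10, 19)]
2. B_y = 15  [B = 2·M−A = 2·(9, 17)−(10, 19)]
   so B = (8, 15)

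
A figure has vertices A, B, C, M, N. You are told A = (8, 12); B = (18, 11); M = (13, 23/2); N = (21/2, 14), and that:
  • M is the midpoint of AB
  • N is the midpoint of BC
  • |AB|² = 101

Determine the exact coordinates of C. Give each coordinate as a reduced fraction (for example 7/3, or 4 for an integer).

1. C_x = 3  [C = 2·N−B = 2·(21/2, 14)−(18, 11)]
2. C_y = 17  [C = 2·N−B = 2·(21/2, 14)−(18, 11)]
   so C = (3, 17)

C = (3, 17)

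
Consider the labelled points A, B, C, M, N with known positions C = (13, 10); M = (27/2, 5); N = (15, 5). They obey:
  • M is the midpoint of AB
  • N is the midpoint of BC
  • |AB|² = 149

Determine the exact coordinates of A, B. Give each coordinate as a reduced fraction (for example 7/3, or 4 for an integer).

A = (10, 10)
B = (17, 0)

1. B_x = 17  [B = 2·N−C = 2·(15, 5)−(13, 10)]
2. B_y = 0  [B = 2·N−C = 2·(15, 5)−(13, 10)]
   so B = (17, 0)
3. A_x = 10  [A = 2·M−B = 2·(27/2, 5)−(17, 0)]
4. A_y = 10  [A = 2·M−B = 2·(27/2, 5)−(17, 0)]
   so A = (10, 10)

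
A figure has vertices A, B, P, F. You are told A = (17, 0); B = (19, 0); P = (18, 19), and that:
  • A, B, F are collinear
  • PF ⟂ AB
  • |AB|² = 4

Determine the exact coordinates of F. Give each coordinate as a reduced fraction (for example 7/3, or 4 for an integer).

F = (18, 0)

1. F_x = 18  [[A, B, F are collinear ⇒ 2y=0] ∩ [PF ⟂ AB ⇒ 2x-36=0]]
2. F_y = 0  [[A, B, F are collinear ⇒ 2y=0] ∩ [PF ⟂ AB ⇒ 2x-36=0]]
   so F = (18, 0)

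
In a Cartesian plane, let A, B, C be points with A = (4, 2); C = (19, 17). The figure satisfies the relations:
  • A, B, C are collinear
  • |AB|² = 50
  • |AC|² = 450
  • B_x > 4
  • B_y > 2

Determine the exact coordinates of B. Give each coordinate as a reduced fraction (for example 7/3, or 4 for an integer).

B = (9, 7)

1. B_x = 9  [[A, B, C are collinear ⇒ 15x-15y-30=0] ∩ [|B−(4, 2)|²=50]]
2. B_y = 7  [[A, B, C are collinear ⇒ 15x-15y-30=0] ∩ [|B−(4, 2)|²=50]]
   so B = (9, 7)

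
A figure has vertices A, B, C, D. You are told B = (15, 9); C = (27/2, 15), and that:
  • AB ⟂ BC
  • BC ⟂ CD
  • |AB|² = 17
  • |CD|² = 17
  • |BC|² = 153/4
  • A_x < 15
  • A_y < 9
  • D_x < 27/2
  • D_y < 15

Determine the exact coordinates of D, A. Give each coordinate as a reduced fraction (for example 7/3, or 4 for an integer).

D = (19/2, 14)
A = (11, 8)

1. D_x = 19/2  [[BC ⟂ CD ⇒ -3/2x+6y-279/4=0] ∩ [|D−(27/2, 15)|²=17]]
2. D_y = 14  [[BC ⟂ CD ⇒ -3/2x+6y-279/4=0] ∩ [|D−(27/2, 15)|²=17]]
   so D = (19/2, 14)
3. A_x = 11  [[AB ⟂ BC ⇒ 3/2x-6y+63/2=0] ∩ [|A−(15, 9)|²=17]]
4. A_y = 8  [[AB ⟂ BC ⇒ 3/2x-6y+63/2=0] ∩ [|A−(15, 9)|²=17]]
   so A = (11, 8)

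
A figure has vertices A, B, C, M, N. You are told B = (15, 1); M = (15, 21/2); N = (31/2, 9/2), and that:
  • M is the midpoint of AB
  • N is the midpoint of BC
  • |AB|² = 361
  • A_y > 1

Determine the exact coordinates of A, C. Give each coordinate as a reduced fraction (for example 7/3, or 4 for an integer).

1. A_x = 15  [A = 2·M−B = 2·(15, 21/2)−(15, 1)]
2. A_y = 20  [A = 2·M−B = 2·(15, 21/2)−(15, 1)]
   so A = (15, 20)
3. C_x = 16  [C = 2·N−B = 2·(31/2, 9/2)−(15, 1)]
4. C_y = 8  [C = 2·N−B = 2·(31/2, 9/2)−(15, 1)]
   so C = (16, 8)

A = (15, 20)
C = (16, 8)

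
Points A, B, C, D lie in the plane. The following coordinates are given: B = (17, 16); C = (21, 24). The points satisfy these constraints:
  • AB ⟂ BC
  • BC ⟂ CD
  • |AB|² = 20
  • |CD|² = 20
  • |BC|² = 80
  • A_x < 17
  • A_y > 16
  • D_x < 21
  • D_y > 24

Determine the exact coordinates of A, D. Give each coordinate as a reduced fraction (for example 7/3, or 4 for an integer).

1. A_x = 13  [[AB ⟂ BC ⇒ -4x-8y+196=0] ∩ [|A−(17, 16)|²=20]]
2. A_y = 18  [[AB ⟂ BC ⇒ -4x-8y+196=0] ∩ [|A−(17, 16)|²=20]]
   so A = (13, 18)
3. D_x = 17  [[BC ⟂ CD ⇒ 4x+8y-276=0] ∩ [|D−(21, 24)|²=20]]
4. D_y = 26  [[BC ⟂ CD ⇒ 4x+8y-276=0] ∩ [|D−(21, 24)|²=20]]
   so D = (17, 26)

A = (13, 18)
D = (17, 26)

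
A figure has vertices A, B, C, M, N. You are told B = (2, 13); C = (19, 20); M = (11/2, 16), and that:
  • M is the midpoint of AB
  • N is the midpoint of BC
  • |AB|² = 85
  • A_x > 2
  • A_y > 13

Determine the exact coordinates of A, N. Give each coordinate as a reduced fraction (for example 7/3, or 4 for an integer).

A = (9, 19)
N = (21/2, 33/2)

1. A_x = 9  [A = 2·M−B = 2·(11/2, 16)−(2, 13)]
2. A_y = 19  [A = 2·M−B = 2·(11/2, 16)−(2, 13)]
   so A = (9, 19)
3. N_x = 21/2  [2·N = B+C = (2, 13)+(19, 20)]
4. N_y = 33/2  [2·N = B+C = (2, 13)+(19, 20)]
   so N = (21/2, 33/2)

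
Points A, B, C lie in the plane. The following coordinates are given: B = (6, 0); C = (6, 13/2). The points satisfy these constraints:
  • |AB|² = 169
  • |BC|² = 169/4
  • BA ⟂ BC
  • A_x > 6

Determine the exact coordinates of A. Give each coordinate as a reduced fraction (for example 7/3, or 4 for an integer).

1. A_x = 19  [[BA ⟂ BC ⇒ 13/2y=0] ∩ [|A−(6, 0)|²=169]]
2. A_y = 0  [[BA ⟂ BC ⇒ 13/2y=0] ∩ [|A−(6, 0)|²=169]]
   so A = (19, 0)

A = (19, 0)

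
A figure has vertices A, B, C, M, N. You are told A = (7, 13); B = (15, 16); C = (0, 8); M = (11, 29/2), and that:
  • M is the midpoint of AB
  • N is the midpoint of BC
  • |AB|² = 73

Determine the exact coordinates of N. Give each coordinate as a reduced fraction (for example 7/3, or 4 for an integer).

N = (15/2, 12)

1. N_x = 15/2  [2·N = B+C = (15, 16)+(0, 8)]
2. N_y = 12  [2·N = B+C = (15, 16)+(0, 8)]
   so N = (15/2, 12)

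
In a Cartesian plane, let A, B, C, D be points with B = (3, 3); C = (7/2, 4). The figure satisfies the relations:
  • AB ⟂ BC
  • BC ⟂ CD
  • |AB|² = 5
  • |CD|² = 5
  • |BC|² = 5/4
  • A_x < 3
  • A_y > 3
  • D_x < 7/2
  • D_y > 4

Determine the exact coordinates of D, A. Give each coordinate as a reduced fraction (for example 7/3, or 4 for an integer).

1. D_x = 3/2  [[BC ⟂ CD ⇒ 1/2x+1y-23/4=0] ∩ [|D−(7/2, 4)|²=5]]
2. D_y = 5  [[BC ⟂ CD ⇒ 1/2x+1y-23/4=0] ∩ [|D−(7/2, 4)|²=5]]
   so D = (3/2, 5)
3. A_x = 1  [[AB ⟂ BC ⇒ -1/2x-1y+9/2=0] ∩ [|A−(3, 3)|²=5]]
4. A_y = 4  [[AB ⟂ BC ⇒ -1/2x-1y+9/2=0] ∩ [|A−(3, 3)|²=5]]
   so A = (1, 4)

D = (3/2, 5)
A = (1, 4)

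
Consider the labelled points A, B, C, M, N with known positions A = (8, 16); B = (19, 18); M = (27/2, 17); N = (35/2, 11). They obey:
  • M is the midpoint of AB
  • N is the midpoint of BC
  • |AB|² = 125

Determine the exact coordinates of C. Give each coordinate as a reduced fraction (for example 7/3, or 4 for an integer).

C = (16, 4)

1. C_x = 16  [C = 2·N−B = 2·(35/2, 11)−(19, 18)]
2. C_y = 4  [C = 2·N−B = 2·(35/2, 11)−(19, 18)]
   so C = (16, 4)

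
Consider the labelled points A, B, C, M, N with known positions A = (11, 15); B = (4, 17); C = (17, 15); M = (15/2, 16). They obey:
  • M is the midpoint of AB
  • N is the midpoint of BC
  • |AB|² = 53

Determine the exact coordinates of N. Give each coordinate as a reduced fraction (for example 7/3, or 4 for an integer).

1. N_x = 21/2  [2·N = B+C = (4, 17)+(17, 15)]
2. N_y = 16  [2·N = B+C = (4, 17)+(17, 15)]
   so N = (21/2, 16)

N = (21/2, 16)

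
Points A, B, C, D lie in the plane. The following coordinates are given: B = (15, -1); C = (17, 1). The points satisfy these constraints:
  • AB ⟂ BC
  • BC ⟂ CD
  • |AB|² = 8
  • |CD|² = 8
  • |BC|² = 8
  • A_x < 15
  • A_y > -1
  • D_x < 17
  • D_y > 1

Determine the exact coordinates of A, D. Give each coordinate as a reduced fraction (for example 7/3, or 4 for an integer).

A = (13, 1)
D = (15, 3)

1. A_x = 13  [[AB ⟂ BC ⇒ -2x-2y+28=0] ∩ [|A−(15, -1)|²=8]]
2. A_y = 1  [[AB ⟂ BC ⇒ -2x-2y+28=0] ∩ [|A−(15, -1)|²=8]]
   so A = (13, 1)
3. D_x = 15  [[BC ⟂ CD ⇒ 2x+2y-36=0] ∩ [|D−(17, 1)|²=8]]
4. D_y = 3  [[BC ⟂ CD ⇒ 2x+2y-36=0] ∩ [|D−(17, 1)|²=8]]
   so D = (15, 3)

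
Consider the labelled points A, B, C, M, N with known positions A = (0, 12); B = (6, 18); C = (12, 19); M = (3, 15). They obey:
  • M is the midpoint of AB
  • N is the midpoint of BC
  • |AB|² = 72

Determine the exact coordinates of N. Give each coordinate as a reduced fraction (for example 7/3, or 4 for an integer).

N = (9, 37/2)

1. N_x = 9  [2·N = B+C = (6, 18)+(12, 19)]
2. N_y = 37/2  [2·N = B+C = (6, 18)+(12, 19)]
   so N = (9, 37/2)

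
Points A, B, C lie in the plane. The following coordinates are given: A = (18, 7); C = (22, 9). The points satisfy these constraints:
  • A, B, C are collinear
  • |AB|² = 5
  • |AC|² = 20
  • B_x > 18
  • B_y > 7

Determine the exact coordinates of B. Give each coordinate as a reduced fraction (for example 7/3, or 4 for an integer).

B = (20, 8)

1. B_x = 20  [[A, B, C are collinear ⇒ 2x-4y-8=0] ∩ [|B−(18, 7)|²=5]]
2. B_y = 8  [[A, B, C are collinear ⇒ 2x-4y-8=0] ∩ [|B−(18, 7)|²=5]]
   so B = (20, 8)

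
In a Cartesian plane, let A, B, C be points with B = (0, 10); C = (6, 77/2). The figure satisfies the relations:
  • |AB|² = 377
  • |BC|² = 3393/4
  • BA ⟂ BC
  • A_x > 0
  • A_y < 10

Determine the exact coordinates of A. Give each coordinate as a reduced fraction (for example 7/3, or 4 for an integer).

1. A_x = 19  [[BA ⟂ BC ⇒ 6x+57/2y-285=0] ∩ [|A−(0, 10)|²=377]]
2. A_y = 6  [[BA ⟂ BC ⇒ 6x+57/2y-285=0] ∩ [|A−(0, 10)|²=377]]
   so A = (19, 6)

A = (19, 6)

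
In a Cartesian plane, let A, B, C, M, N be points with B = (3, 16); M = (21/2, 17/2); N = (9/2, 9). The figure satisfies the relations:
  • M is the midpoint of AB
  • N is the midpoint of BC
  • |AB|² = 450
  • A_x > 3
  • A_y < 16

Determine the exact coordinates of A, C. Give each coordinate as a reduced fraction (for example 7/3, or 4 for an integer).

A = (18, 1)
C = (6, 2)

1. A_x = 18  [A = 2·M−B = 2·(21/2, 17/2)−(3, 16)]
2. A_y = 1  [A = 2·M−B = 2·(21/2, 17/2)−(3, 16)]
   so A = (18, 1)
3. C_x = 6  [C = 2·N−B = 2·(9/2, 9)−(3, 16)]
4. C_y = 2  [C = 2·N−B = 2·(9/2, 9)−(3, 16)]
   so C = (6, 2)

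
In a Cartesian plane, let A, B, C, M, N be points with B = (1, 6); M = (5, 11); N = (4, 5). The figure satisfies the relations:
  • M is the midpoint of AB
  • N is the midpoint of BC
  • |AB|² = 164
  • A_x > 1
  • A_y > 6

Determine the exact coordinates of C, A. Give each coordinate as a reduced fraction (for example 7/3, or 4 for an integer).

C = (7, 4)
A = (9, 16)

1. A_x = 9  [A = 2·M−B = 2·(5, 11)−(1, 6)]
2. A_y = 16  [A = 2·M−B = 2·(5, 11)−(1, 6)]
   so A = (9, 16)
3. C_x = 7  [C = 2·N−B = 2·(4, 5)−(1, 6)]
4. C_y = 4  [C = 2·N−B = 2·(4, 5)−(1, 6)]
   so C = (7, 4)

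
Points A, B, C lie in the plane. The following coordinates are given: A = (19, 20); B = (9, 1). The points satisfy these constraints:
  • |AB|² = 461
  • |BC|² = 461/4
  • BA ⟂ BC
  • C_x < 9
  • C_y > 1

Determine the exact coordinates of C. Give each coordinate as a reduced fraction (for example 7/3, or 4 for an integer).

C = (-1/2, 6)

1. C_x = -1/2  [[BA ⟂ BC ⇒ 10x+19y-109=0] ∩ [|C−(9, 1)|²=461/4]]
2. C_y = 6  [[BA ⟂ BC ⇒ 10x+19y-109=0] ∩ [|C−(9, 1)|²=461/4]]
   so C = (-1/2, 6)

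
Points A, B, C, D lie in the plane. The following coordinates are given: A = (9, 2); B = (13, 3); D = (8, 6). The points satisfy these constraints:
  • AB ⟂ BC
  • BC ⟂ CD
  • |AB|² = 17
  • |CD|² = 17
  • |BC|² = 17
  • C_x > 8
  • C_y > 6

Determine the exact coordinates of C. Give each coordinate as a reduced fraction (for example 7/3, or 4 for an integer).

C = (12, 7)

1. C_x = 12  [[AB ⟂ BC ⇒ 4x+1y-55=0] ∩ [|C−(8, 6)|²=17]]
2. C_y = 7  [[AB ⟂ BC ⇒ 4x+1y-55=0] ∩ [|C−(8, 6)|²=17]]
   so C = (12, 7)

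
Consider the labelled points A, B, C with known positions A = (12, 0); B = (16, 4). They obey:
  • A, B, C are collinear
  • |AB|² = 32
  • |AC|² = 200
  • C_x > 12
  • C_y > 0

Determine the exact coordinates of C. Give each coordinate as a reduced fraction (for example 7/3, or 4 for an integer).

1. C_x = 22  [[A, B, C are collinear ⇒ -4x+4y+48=0] ∩ [|C−(12, 0)|²=200]]
2. C_y = 10  [[A, B, C are collinear ⇒ -4x+4y+48=0] ∩ [|C−(12, 0)|²=200]]
   so C = (22, 10)

C = (22, 10)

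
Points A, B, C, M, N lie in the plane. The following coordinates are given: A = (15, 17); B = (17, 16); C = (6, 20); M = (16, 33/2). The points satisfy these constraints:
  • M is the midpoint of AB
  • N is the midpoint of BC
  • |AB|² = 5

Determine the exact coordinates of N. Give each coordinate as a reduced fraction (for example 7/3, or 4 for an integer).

1. N_x = 23/2  [2·N = B+C = (17, 16)+(6, 20)]
2. N_y = 18  [2·N = B+C = (17, 16)+(6, 20)]
   so N = (23/2, 18)

N = (23/2, 18)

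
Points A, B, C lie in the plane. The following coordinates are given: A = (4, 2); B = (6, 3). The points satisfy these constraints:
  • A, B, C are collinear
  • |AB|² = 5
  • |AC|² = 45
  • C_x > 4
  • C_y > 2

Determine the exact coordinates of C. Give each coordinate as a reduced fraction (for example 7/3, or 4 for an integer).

C = (10, 5)

1. C_x = 10  [[A, B, C are collinear ⇒ -1x+2y=0] ∩ [|C−(4, 2)|²=45]]
2. C_y = 5  [[A, B, C are collinear ⇒ -1x+2y=0] ∩ [|C−(4, 2)|²=45]]
   so C = (10, 5)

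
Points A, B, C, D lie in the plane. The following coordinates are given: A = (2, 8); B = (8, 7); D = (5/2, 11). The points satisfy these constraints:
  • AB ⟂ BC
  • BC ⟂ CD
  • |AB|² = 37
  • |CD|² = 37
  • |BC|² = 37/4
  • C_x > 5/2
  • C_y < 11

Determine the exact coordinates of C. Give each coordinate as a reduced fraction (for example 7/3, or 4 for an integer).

1. C_x = 17/2  [[AB ⟂ BC ⇒ 6x-1y-41=0] ∩ [|C−(5/2, 11)|²=37]]
2. C_y = 10  [[AB ⟂ BC ⇒ 6x-1y-41=0] ∩ [|C−(5/2, 11)|²=37]]
   so C = (17/2, 10)

C = (17/2, 10)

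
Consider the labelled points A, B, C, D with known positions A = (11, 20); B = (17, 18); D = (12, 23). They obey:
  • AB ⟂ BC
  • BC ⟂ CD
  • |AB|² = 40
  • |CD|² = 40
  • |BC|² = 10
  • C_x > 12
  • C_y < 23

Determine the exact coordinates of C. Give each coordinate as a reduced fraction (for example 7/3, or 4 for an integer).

C = (18, 21)

1. C_x = 18  [[AB ⟂ BC ⇒ 6x-2y-66=0] ∩ [|C−(12, 23)|²=40]]
2. C_y = 21  [[AB ⟂ BC ⇒ 6x-2y-66=0] ∩ [|C−(12, 23)|²=40]]
   so C = (18, 21)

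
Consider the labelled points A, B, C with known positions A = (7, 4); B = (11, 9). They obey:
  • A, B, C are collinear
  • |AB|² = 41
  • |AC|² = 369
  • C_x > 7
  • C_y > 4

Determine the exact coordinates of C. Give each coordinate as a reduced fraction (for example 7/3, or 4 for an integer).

1. C_x = 19  [[A, B, C are collinear ⇒ -5x+4y+19=0] ∩ [|C−(7, 4)|²=369]]
2. C_y = 19  [[A, B, C are collinear ⇒ -5x+4y+19=0] ∩ [|C−(7, 4)|²=369]]
   so C = (19, 19)

C = (19, 19)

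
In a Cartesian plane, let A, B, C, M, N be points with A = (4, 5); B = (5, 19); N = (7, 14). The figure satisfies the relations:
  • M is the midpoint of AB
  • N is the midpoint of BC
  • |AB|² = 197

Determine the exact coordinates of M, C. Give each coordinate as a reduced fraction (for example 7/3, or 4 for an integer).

1. M_x = 9/2  [2·M = A+B = (4, 5)+(5, 19)]
2. M_y = 12  [2·M = A+B = (4, 5)+(5, 19)]
   so M = (9/2, 12)
3. C_x = 9  [C = 2·N−B = 2·(7, 14)−(5, 19)]
4. C_y = 9  [C = 2·N−B = 2·(7, 14)−(5, 19)]
   so C = (9, 9)

M = (9/2, 12)
C = (9, 9)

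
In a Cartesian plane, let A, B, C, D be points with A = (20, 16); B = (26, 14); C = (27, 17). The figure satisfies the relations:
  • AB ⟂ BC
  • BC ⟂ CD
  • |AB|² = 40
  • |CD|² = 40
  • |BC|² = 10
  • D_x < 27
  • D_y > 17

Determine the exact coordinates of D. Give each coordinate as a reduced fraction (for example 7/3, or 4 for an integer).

1. D_x = 21  [[BC ⟂ CD ⇒ 1x+3y-78=0] ∩ [|D−(27, 17)|²=40]]
2. D_y = 19  [[BC ⟂ CD ⇒ 1x+3y-78=0] ∩ [|D−(27, 17)|²=40]]
   so D = (21, 19)

D = (21, 19)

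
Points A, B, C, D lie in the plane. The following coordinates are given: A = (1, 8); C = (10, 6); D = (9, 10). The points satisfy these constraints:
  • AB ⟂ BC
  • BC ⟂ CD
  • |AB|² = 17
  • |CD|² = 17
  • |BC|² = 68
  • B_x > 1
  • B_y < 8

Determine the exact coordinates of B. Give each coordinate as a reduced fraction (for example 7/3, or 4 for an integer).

1. B_x = 2  [[BC ⟂ CD ⇒ 1x-4y+14=0] ∩ [|B−(1, 8)|²=17]]
2. B_y = 4  [[BC ⟂ CD ⇒ 1x-4y+14=0] ∩ [|B−(1, 8)|²=17]]
   so B = (2, 4)

B = (2, 4)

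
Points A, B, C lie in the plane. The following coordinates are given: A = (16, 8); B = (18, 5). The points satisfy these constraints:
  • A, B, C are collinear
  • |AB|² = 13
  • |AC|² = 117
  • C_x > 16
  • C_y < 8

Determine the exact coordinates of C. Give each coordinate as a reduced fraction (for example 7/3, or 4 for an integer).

1. C_x = 22  [[A, B, C are collinear ⇒ 3x+2y-64=0] ∩ [|C−(16, 8)|²=117]]
2. C_y = -1  [[A, B, C are collinear ⇒ 3x+2y-64=0] ∩ [|C−(16, 8)|²=117]]
   so C = (22, -1)

C = (22, -1)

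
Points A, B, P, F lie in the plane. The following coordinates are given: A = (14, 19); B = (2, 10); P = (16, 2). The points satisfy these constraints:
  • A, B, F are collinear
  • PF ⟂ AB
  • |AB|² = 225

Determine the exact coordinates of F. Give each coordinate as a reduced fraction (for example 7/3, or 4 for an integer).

F = (178/25, 346/25)

1. F_x = 178/25  [[A, B, F are collinear ⇒ 9x-12y+102=0] ∩ [PF ⟂ AB ⇒ -12x-9y+210=0]]
2. F_y = 346/25  [[A, B, F are collinear ⇒ 9x-12y+102=0] ∩ [PF ⟂ AB ⇒ -12x-9y+210=0]]
   so F = (178/25, 346/25)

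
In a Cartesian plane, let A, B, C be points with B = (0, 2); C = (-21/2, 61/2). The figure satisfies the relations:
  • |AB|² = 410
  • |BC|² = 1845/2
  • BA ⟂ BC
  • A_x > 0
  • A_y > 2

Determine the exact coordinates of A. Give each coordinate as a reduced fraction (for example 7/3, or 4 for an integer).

A = (19, 9)

1. A_x = 19  [[BA ⟂ BC ⇒ -21/2x+57/2y-57=0] ∩ [|A−(0, 2)|²=410]]
2. A_y = 9  [[BA ⟂ BC ⇒ -21/2x+57/2y-57=0] ∩ [|A−(0, 2)|²=410]]
   so A = (19, 9)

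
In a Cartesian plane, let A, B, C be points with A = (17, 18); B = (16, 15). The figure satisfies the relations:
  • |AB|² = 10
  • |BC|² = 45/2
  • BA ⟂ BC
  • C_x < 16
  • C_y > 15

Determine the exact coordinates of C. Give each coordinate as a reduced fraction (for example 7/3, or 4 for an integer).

1. C_x = 23/2  [[BA ⟂ BC ⇒ 1x+3y-61=0] ∩ [|C−(16, 15)|²=45/2]]
2. C_y = 33/2  [[BA ⟂ BC ⇒ 1x+3y-61=0] ∩ [|C−(16, 15)|²=45/2]]
   so C = (23/2, 33/2)

C = (23/2, 33/2)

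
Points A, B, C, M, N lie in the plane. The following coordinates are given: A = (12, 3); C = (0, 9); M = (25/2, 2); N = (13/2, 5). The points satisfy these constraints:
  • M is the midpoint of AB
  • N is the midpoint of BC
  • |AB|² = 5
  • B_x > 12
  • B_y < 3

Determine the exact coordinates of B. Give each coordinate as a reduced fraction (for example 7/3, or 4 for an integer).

1. B_x = 13  [B = 2·M−A = 2·(25/2, 2)−(12, 3)]
2. B_y = 1  [B = 2·M−A = 2·(25/2, 2)−(12, 3)]
   so B = (13, 1)

B = (13, 1)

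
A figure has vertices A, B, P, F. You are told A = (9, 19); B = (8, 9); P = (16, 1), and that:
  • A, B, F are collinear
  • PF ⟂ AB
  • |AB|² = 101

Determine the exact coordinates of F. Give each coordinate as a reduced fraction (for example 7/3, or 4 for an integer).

F = (736/101, 189/101)

1. F_x = 736/101  [[A, B, F are collinear ⇒ 10x-1y-71=0] ∩ [PF ⟂ AB ⇒ -1x-10y+26=0]]
2. F_y = 189/101  [[A, B, F are collinear ⇒ 10x-1y-71=0] ∩ [PF ⟂ AB ⇒ -1x-10y+26=0]]
   so F = (736/101, 189/101)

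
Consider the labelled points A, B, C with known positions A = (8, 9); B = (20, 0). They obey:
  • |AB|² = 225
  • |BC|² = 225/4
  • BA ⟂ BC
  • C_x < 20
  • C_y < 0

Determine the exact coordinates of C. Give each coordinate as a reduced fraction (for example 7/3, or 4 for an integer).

1. C_x = 31/2  [[BA ⟂ BC ⇒ -12x+9y+240=0] ∩ [|C−(20, 0)|²=225/4]]
2. C_y = -6  [[BA ⟂ BC ⇒ -12x+9y+240=0] ∩ [|C−(20, 0)|²=225/4]]
   so C = (31/2, -6)

C = (31/2, -6)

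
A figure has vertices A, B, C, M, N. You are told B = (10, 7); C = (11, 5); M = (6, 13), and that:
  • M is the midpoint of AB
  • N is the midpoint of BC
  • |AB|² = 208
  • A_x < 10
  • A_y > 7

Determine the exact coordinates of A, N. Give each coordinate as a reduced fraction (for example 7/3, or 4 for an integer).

1. A_x = 2  [A = 2·M−B = 2·(6, 13)−(10, 7)]
2. A_y = 19  [A = 2·M−B = 2·(6, 13)−(10, 7)]
   so A = (2, 19)
3. N_x = 21/2  [2·N = B+C = (10, 7)+(11, 5)]
4. N_y = 6  [2·N = B+C = (10, 7)+(11, 5)]
   so N = (21/2, 6)

A = (2, 19)
N = (21/2, 6)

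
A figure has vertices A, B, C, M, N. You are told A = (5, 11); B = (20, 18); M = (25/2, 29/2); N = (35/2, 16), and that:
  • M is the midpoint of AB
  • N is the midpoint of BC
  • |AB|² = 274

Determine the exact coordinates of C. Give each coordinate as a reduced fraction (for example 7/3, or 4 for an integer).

1. C_x = 15  [C = 2·N−B = 2·(35/2, 16)−(20, 18)]
2. C_y = 14  [C = 2·N−B = 2·(35/2, 16)−(20, 18)]
   so C = (15, 14)

C = (15, 14)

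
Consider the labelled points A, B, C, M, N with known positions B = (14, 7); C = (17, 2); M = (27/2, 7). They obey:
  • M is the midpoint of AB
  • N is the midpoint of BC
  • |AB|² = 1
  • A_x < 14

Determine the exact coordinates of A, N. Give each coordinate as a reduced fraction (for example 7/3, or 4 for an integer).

A = (13, 7)
N = (31/2, 9/2)

1. A_x = 13  [A = 2·M−B = 2·(27/2, 7)−(14, 7)]
2. A_y = 7  [A = 2·M−B = 2·(27/2, 7)−(14, 7)]
   so A = (13, 7)
3. N_x = 31/2  [2·N = B+C = (14, 7)+(17, 2)]
4. N_y = 9/2  [2·N = B+C = (14, 7)+(17, 2)]
   so N = (31/2, 9/2)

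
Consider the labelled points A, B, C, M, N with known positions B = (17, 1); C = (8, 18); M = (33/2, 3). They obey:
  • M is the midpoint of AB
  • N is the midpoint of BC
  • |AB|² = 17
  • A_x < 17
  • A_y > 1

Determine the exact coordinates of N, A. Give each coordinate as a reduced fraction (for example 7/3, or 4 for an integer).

N = (25/2, 19/2)
A = (16, 5)

1. A_x = 16  [A = 2·M−B = 2·(33/2, 3)−(17, 1)]
2. A_y = 5  [A = 2·M−B = 2·(33/2, 3)−(17, 1)]
   so A = (16, 5)
3. N_x = 25/2  [2·N = B+C = (17, 1)+(8, 18)]
4. N_y = 19/2  [2·N = B+C = (17, 1)+(8, 18)]
   so N = (25/2, 19/2)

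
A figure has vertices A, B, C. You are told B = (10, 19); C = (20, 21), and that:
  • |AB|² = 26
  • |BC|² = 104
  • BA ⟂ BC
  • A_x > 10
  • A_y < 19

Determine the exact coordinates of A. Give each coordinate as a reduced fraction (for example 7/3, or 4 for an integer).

1. A_x = 11  [[BA ⟂ BC ⇒ 10x+2y-138=0] ∩ [|A−(10, 19)|²=26]]
2. A_y = 14  [[BA ⟂ BC ⇒ 10x+2y-138=0] ∩ [|A−(10, 19)|²=26]]
   so A = (11, 14)

A = (11, 14)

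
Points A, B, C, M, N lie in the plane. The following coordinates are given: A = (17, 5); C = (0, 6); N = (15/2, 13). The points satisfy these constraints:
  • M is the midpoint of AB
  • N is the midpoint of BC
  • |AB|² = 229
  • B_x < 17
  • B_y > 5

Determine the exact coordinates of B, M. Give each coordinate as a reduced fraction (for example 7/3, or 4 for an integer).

B = (15, 20)
M = (16, 25/2)

1. B_x = 15  [B = 2·N−C = 2·(15/2, 13)−(0, 6)]
2. B_y = 20  [B = 2·N−C = 2·(15/2, 13)−(0, 6)]
   so B = (15, 20)
3. M_x = 16  [2·M = A+B = (17, 5)+(15, 20)]
4. M_y = 25/2  [2·M = A+B = (17, 5)+(15, 20)]
   so M = (16, 25/2)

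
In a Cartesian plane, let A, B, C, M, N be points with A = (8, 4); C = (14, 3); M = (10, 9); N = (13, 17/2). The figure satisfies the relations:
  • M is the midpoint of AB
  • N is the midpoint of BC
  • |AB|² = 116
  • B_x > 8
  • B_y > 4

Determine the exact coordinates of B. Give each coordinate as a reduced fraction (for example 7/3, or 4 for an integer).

B = (12, 14)

1. B_x = 12  [B = 2·M−A = 2·(10, 9)−(8, 4)]
2. B_y = 14  [B = 2·M−A = 2·(10, 9)−(8, 4)]
   so B = (12, 14)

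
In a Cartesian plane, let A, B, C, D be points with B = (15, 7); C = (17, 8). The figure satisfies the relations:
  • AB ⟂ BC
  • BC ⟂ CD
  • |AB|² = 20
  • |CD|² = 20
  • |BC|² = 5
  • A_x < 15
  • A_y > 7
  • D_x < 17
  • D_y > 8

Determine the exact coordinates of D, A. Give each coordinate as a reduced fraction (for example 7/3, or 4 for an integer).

D = (15, 12)
A = (13, 11)

1. D_x = 15  [[BC ⟂ CD ⇒ 2x+1y-42=0] ∩ [|D−(17, 8)|²=20]]
2. D_y = 12  [[BC ⟂ CD ⇒ 2x+1y-42=0] ∩ [|D−(17, 8)|²=20]]
   so D = (15, 12)
3. A_x = 13  [[AB ⟂ BC ⇒ -2x-1y+37=0] ∩ [|A−(15, 7)|²=20]]
4. A_y = 11  [[AB ⟂ BC ⇒ -2x-1y+37=0] ∩ [|A−(15, 7)|²=20]]
   so A = (13, 11)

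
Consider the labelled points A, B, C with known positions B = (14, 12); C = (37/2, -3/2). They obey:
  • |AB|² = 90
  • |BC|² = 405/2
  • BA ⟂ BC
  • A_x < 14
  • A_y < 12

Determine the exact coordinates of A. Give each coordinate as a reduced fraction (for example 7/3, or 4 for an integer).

1. A_x = 5  [[BA ⟂ BC ⇒ 9/2x-27/2y+99=0] ∩ [|A−(14, 12)|²=90]]
2. A_y = 9  [[BA ⟂ BC ⇒ 9/2x-27/2y+99=0] ∩ [|A−(14, 12)|²=90]]
   so A = (5, 9)

A = (5, 9)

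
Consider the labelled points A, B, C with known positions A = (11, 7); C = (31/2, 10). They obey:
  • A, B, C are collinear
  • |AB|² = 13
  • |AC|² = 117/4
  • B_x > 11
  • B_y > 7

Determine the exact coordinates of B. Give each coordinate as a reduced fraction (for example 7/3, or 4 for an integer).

1. B_x = 14  [[A, B, C are collinear ⇒ 3x-9/2y-3/2=0] ∩ [|B−(11, 7)|²=13]]
2. B_y = 9  [[A, B, C are collinear ⇒ 3x-9/2y-3/2=0] ∩ [|B−(11, 7)|²=13]]
   so B = (14, 9)

B = (14, 9)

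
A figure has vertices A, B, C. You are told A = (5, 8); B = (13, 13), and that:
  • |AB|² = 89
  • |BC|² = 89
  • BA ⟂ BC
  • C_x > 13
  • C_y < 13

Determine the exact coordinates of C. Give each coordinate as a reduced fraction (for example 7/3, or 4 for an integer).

C = (18, 5)

1. C_x = 18  [[BA ⟂ BC ⇒ -8x-5y+169=0] ∩ [|C−(13, 13)|²=89]]
2. C_y = 5  [[BA ⟂ BC ⇒ -8x-5y+169=0] ∩ [|C−(13, 13)|²=89]]
   so C = (18, 5)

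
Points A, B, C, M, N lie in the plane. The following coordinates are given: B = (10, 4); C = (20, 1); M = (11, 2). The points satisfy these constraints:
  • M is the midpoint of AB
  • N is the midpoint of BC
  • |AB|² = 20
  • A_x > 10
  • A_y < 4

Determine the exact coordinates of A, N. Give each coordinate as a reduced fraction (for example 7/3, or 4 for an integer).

A = (12, 0)
N = (15, 5/2)

1. A_x = 12  [A = 2·M−B = 2·(11, 2)−(10, 4)]
2. A_y = 0  [A = 2·M−B = 2·(11, 2)−(10, 4)]
   so A = (12, 0)
3. N_x = 15  [2·N = B+C = (10, 4)+(20, 1)]
4. N_y = 5/2  [2·N = B+C = (10, 4)+(20, 1)]
   so N = (15, 5/2)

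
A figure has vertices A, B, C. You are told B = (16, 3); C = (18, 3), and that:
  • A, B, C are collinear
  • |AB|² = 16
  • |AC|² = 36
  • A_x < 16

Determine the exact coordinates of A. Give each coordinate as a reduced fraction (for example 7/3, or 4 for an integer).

A = (12, 3)

1. A_x = 12  [[A, B, C are collinear ⇒ 2y-6=0] ∩ [|A−(16, 3)|²=16]]
2. A_y = 3  [[A, B, C are collinear ⇒ 2y-6=0] ∩ [|A−(16, 3)|²=16]]
   so A = (12, 3)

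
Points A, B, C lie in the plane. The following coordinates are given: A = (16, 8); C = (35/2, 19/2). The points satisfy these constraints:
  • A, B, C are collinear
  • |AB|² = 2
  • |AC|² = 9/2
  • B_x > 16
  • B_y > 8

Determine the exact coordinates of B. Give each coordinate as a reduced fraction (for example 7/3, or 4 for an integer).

B = (17, 9)

1. B_x = 17  [[A, B, C are collinear ⇒ 3/2x-3/2y-12=0] ∩ [|B−(16, 8)|²=2]]
2. B_y = 9  [[A, B, C are collinear ⇒ 3/2x-3/2y-12=0] ∩ [|B−(16, 8)|²=2]]
   so B = (17, 9)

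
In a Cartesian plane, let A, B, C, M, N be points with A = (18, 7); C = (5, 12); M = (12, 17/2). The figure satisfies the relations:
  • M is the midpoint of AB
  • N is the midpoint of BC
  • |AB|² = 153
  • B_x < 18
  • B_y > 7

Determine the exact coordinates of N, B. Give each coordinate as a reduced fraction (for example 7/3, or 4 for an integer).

N = (11/2, 11)
B = (6, 10)

1. B_x = 6  [B = 2·M−A = 2·(12, 17/2)−(18, 7)]
2. B_y = 10  [B = 2·M−A = 2·(12, 17/2)−(18, 7)]
   so B = (6, 10)
3. N_x = 11/2  [2·N = B+C = (6, 10)+(5, 12)]
4. N_y = 11  [2·N = B+C = (6, 10)+(5, 12)]
   so N = (11/2, 11)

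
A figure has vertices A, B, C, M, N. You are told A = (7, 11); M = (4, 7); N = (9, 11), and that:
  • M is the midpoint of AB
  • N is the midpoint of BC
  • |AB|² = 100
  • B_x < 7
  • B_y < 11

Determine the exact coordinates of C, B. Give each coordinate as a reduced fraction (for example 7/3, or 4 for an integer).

C = (17, 19)
B = (1, 3)

1. B_x = 1  [B = 2·M−A = 2·(4, 7)−(7, 11)]
2. B_y = 3  [B = 2·M−A = 2·(4, 7)−(7, 11)]
   so B = (1, 3)
3. C_x = 17  [C = 2·N−B = 2·(9, 11)−(1, 3)]
4. C_y = 19  [C = 2·N−B = 2·(9, 11)−(1, 3)]
   so C = (17, 19)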